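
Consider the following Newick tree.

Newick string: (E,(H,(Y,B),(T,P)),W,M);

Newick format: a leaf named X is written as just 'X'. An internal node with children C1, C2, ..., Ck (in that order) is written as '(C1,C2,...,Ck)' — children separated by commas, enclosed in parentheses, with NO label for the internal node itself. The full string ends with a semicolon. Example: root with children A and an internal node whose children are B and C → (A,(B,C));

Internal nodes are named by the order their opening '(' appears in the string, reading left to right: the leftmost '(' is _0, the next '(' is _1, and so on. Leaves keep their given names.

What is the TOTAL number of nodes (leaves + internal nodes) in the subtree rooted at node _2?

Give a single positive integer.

Newick: (E,(H,(Y,B),(T,P)),W,M);
Locate _2: it is the '(' at position 6 (the 3rd '(' reading left to right).
Query: subtree rooted at _2
_2: subtree_size = 1 + 2
  Y: subtree_size = 1 + 0
  B: subtree_size = 1 + 0
Total subtree size of _2: 3

Answer: 3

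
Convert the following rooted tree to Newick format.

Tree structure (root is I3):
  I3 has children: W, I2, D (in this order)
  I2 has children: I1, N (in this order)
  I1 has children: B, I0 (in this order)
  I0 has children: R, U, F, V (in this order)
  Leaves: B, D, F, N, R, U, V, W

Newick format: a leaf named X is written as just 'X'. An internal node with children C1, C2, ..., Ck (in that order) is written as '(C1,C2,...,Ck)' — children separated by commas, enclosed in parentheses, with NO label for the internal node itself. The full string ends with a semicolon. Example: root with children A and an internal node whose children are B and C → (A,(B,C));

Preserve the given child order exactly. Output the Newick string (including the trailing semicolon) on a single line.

internal I3 with children ['W', 'I2', 'D']
  leaf 'W' → 'W'
  internal I2 with children ['I1', 'N']
    internal I1 with children ['B', 'I0']
      leaf 'B' → 'B'
      internal I0 with children ['R', 'U', 'F', 'V']
        leaf 'R' → 'R'
        leaf 'U' → 'U'
        leaf 'F' → 'F'
        leaf 'V' → 'V'
      → '(R,U,F,V)'
    → '(B,(R,U,F,V))'
    leaf 'N' → 'N'
  → '((B,(R,U,F,V)),N)'
  leaf 'D' → 'D'
→ '(W,((B,(R,U,F,V)),N),D)'
Final: (W,((B,(R,U,F,V)),N),D);

Answer: (W,((B,(R,U,F,V)),N),D);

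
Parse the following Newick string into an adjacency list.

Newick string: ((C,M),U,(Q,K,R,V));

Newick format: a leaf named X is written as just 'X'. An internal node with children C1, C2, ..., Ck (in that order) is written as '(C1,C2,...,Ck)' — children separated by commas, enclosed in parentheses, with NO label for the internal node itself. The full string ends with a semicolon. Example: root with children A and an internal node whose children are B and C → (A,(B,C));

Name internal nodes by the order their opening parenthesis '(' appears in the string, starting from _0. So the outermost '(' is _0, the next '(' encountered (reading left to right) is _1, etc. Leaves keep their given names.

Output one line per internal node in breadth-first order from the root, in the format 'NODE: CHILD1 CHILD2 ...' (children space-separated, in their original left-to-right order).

Input: ((C,M),U,(Q,K,R,V));
Scanning left-to-right, naming '(' by encounter order:
  pos 0: '(' -> open internal node _0 (depth 1)
  pos 1: '(' -> open internal node _1 (depth 2)
  pos 5: ')' -> close internal node _1 (now at depth 1)
  pos 9: '(' -> open internal node _2 (depth 2)
  pos 17: ')' -> close internal node _2 (now at depth 1)
  pos 18: ')' -> close internal node _0 (now at depth 0)
Total internal nodes: 3
BFS adjacency from root:
  _0: _1 U _2
  _1: C M
  _2: Q K R V

Answer: _0: _1 U _2
_1: C M
_2: Q K R V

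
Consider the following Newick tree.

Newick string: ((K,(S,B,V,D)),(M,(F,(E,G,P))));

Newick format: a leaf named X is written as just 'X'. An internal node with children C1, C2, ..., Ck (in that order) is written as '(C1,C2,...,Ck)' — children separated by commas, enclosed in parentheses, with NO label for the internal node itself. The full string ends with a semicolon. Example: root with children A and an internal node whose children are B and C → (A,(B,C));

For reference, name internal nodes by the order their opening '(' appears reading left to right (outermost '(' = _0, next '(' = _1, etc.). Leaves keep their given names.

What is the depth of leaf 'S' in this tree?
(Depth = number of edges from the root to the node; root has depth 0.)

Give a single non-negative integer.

Answer: 3

Derivation:
Newick: ((K,(S,B,V,D)),(M,(F,(E,G,P))));
Naming internals by '(' encounter order: outermost '(' = _0, next = _1, ...
Query node: S
Path from root: _0 -> _1 -> _2 -> S
Depth of S: 3 (number of edges from root)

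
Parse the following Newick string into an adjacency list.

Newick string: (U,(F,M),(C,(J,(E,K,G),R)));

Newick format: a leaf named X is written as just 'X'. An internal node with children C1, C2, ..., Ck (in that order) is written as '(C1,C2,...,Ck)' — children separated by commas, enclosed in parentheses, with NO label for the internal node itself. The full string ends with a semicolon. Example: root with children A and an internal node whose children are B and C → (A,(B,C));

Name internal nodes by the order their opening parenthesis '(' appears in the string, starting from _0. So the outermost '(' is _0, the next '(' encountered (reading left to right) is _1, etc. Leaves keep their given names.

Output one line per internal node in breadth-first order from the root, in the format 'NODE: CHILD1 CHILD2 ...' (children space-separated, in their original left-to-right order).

Answer: _0: U _1 _2
_1: F M
_2: C _3
_3: J _4 R
_4: E K G

Derivation:
Input: (U,(F,M),(C,(J,(E,K,G),R)));
Scanning left-to-right, naming '(' by encounter order:
  pos 0: '(' -> open internal node _0 (depth 1)
  pos 3: '(' -> open internal node _1 (depth 2)
  pos 7: ')' -> close internal node _1 (now at depth 1)
  pos 9: '(' -> open internal node _2 (depth 2)
  pos 12: '(' -> open internal node _3 (depth 3)
  pos 15: '(' -> open internal node _4 (depth 4)
  pos 21: ')' -> close internal node _4 (now at depth 3)
  pos 24: ')' -> close internal node _3 (now at depth 2)
  pos 25: ')' -> close internal node _2 (now at depth 1)
  pos 26: ')' -> close internal node _0 (now at depth 0)
Total internal nodes: 5
BFS adjacency from root:
  _0: U _1 _2
  _1: F M
  _2: C _3
  _3: J _4 R
  _4: E K G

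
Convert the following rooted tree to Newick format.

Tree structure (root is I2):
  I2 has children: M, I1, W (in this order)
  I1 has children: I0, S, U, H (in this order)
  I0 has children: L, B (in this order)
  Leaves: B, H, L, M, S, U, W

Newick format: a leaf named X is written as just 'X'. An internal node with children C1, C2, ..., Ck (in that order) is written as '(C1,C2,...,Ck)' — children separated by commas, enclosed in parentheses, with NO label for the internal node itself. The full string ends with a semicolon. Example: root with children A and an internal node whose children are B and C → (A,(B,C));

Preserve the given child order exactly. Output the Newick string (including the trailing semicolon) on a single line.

internal I2 with children ['M', 'I1', 'W']
  leaf 'M' → 'M'
  internal I1 with children ['I0', 'S', 'U', 'H']
    internal I0 with children ['L', 'B']
      leaf 'L' → 'L'
      leaf 'B' → 'B'
    → '(L,B)'
    leaf 'S' → 'S'
    leaf 'U' → 'U'
    leaf 'H' → 'H'
  → '((L,B),S,U,H)'
  leaf 'W' → 'W'
→ '(M,((L,B),S,U,H),W)'
Final: (M,((L,B),S,U,H),W);

Answer: (M,((L,B),S,U,H),W);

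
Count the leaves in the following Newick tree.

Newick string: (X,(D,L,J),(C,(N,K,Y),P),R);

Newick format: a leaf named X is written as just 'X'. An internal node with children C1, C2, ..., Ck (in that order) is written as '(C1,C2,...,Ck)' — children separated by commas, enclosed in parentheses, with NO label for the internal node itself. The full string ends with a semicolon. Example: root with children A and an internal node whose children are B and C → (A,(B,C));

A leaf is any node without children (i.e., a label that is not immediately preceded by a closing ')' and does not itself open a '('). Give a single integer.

Newick: (X,(D,L,J),(C,(N,K,Y),P),R);
Scan left-to-right; a leaf is any maximal label run not followed by '(':
  pos 1: leaf 'X' → count = 1
  pos 4: leaf 'D' → count = 2
  pos 6: leaf 'L' → count = 3
  pos 8: leaf 'J' → count = 4
  pos 12: leaf 'C' → count = 5
  pos 15: leaf 'N' → count = 6
  pos 17: leaf 'K' → count = 7
  pos 19: leaf 'Y' → count = 8
  pos 22: leaf 'P' → count = 9
  pos 25: leaf 'R' → count = 10
Total leaves: 10

Answer: 10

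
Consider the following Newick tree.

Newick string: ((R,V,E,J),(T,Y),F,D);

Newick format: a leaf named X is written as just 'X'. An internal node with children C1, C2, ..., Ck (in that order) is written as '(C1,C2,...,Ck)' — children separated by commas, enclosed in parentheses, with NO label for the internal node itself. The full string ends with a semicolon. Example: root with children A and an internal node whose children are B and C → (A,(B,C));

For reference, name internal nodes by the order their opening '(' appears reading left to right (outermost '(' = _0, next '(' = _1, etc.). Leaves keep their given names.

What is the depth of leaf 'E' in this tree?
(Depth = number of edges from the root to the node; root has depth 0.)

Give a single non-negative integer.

Newick: ((R,V,E,J),(T,Y),F,D);
Naming internals by '(' encounter order: outermost '(' = _0, next = _1, ...
Query node: E
Path from root: _0 -> _1 -> E
Depth of E: 2 (number of edges from root)

Answer: 2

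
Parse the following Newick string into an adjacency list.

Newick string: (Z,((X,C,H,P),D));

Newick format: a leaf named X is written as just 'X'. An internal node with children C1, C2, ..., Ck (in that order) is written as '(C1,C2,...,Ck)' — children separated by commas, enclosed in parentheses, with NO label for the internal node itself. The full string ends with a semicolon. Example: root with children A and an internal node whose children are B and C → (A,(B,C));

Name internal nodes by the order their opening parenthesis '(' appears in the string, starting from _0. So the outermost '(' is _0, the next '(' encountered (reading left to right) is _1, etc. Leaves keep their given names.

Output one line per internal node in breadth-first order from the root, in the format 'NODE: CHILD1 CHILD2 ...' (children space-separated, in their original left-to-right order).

Input: (Z,((X,C,H,P),D));
Scanning left-to-right, naming '(' by encounter order:
  pos 0: '(' -> open internal node _0 (depth 1)
  pos 3: '(' -> open internal node _1 (depth 2)
  pos 4: '(' -> open internal node _2 (depth 3)
  pos 12: ')' -> close internal node _2 (now at depth 2)
  pos 15: ')' -> close internal node _1 (now at depth 1)
  pos 16: ')' -> close internal node _0 (now at depth 0)
Total internal nodes: 3
BFS adjacency from root:
  _0: Z _1
  _1: _2 D
  _2: X C H P

Answer: _0: Z _1
_1: _2 D
_2: X C H P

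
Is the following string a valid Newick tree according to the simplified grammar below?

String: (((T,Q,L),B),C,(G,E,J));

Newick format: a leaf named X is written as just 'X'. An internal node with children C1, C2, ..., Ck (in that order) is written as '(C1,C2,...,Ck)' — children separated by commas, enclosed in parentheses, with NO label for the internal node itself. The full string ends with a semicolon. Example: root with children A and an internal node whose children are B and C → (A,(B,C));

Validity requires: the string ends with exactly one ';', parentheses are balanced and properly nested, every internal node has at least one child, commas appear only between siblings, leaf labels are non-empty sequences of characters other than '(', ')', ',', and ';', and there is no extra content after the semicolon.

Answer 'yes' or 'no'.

Input: (((T,Q,L),B),C,(G,E,J));
Paren balance: 4 '(' vs 4 ')' OK
Ends with single ';': True
Full parse: OK
Valid: True

Answer: yes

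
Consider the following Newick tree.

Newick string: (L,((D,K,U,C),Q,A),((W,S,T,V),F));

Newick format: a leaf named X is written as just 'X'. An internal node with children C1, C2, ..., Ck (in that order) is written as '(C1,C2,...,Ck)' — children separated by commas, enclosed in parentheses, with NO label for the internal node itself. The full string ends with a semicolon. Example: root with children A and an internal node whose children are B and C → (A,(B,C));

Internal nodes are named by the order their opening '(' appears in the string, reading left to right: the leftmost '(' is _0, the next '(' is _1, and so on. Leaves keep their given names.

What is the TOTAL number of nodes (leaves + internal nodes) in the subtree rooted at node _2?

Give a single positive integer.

Answer: 5

Derivation:
Newick: (L,((D,K,U,C),Q,A),((W,S,T,V),F));
Locate _2: it is the '(' at position 4 (the 3rd '(' reading left to right).
Query: subtree rooted at _2
_2: subtree_size = 1 + 4
  D: subtree_size = 1 + 0
  K: subtree_size = 1 + 0
  U: subtree_size = 1 + 0
  C: subtree_size = 1 + 0
Total subtree size of _2: 5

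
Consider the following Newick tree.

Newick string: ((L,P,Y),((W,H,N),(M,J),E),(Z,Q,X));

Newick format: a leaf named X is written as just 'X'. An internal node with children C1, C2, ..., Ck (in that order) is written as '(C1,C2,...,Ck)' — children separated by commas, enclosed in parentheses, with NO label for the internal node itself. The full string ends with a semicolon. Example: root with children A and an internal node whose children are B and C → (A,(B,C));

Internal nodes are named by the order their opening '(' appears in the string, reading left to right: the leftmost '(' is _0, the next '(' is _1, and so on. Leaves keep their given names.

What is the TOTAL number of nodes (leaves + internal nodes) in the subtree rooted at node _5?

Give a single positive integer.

Newick: ((L,P,Y),((W,H,N),(M,J),E),(Z,Q,X));
Locate _5: it is the '(' at position 27 (the 6th '(' reading left to right).
Query: subtree rooted at _5
_5: subtree_size = 1 + 3
  Z: subtree_size = 1 + 0
  Q: subtree_size = 1 + 0
  X: subtree_size = 1 + 0
Total subtree size of _5: 4

Answer: 4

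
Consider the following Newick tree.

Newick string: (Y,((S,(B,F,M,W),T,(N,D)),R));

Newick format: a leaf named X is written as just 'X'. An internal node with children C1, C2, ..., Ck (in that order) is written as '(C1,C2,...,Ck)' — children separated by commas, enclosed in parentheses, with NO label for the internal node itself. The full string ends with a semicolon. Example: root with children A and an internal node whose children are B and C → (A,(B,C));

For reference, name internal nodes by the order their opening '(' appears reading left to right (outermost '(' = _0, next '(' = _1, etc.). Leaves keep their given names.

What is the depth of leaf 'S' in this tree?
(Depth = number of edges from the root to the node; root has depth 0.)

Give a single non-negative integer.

Newick: (Y,((S,(B,F,M,W),T,(N,D)),R));
Naming internals by '(' encounter order: outermost '(' = _0, next = _1, ...
Query node: S
Path from root: _0 -> _1 -> _2 -> S
Depth of S: 3 (number of edges from root)

Answer: 3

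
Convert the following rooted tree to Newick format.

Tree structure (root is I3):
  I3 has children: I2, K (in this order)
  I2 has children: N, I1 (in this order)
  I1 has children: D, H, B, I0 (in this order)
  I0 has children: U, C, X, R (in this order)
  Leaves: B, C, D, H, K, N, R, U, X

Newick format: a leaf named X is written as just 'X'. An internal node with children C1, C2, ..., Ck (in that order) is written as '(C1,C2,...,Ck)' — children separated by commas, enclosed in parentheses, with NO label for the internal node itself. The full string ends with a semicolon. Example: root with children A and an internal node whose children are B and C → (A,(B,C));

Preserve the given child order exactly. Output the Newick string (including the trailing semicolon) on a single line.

Answer: ((N,(D,H,B,(U,C,X,R))),K);

Derivation:
internal I3 with children ['I2', 'K']
  internal I2 with children ['N', 'I1']
    leaf 'N' → 'N'
    internal I1 with children ['D', 'H', 'B', 'I0']
      leaf 'D' → 'D'
      leaf 'H' → 'H'
      leaf 'B' → 'B'
      internal I0 with children ['U', 'C', 'X', 'R']
        leaf 'U' → 'U'
        leaf 'C' → 'C'
        leaf 'X' → 'X'
        leaf 'R' → 'R'
      → '(U,C,X,R)'
    → '(D,H,B,(U,C,X,R))'
  → '(N,(D,H,B,(U,C,X,R)))'
  leaf 'K' → 'K'
→ '((N,(D,H,B,(U,C,X,R))),K)'
Final: ((N,(D,H,B,(U,C,X,R))),K);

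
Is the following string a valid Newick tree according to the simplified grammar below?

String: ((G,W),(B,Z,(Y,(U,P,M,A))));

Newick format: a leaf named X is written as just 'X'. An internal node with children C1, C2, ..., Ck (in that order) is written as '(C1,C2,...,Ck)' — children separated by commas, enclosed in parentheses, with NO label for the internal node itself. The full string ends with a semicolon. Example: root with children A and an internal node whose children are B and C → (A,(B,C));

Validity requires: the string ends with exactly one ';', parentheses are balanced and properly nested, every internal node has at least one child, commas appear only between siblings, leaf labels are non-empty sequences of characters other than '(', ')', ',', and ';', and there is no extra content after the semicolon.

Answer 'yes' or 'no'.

Input: ((G,W),(B,Z,(Y,(U,P,M,A))));
Paren balance: 5 '(' vs 5 ')' OK
Ends with single ';': True
Full parse: OK
Valid: True

Answer: yes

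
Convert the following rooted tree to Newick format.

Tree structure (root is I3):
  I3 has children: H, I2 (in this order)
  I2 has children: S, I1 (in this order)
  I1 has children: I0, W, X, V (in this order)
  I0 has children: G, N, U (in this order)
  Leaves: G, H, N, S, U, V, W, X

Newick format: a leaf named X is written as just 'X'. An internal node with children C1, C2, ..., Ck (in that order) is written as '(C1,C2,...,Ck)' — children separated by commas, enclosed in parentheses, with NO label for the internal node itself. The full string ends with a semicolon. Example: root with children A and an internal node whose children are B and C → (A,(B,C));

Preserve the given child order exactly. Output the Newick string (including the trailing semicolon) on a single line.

internal I3 with children ['H', 'I2']
  leaf 'H' → 'H'
  internal I2 with children ['S', 'I1']
    leaf 'S' → 'S'
    internal I1 with children ['I0', 'W', 'X', 'V']
      internal I0 with children ['G', 'N', 'U']
        leaf 'G' → 'G'
        leaf 'N' → 'N'
        leaf 'U' → 'U'
      → '(G,N,U)'
      leaf 'W' → 'W'
      leaf 'X' → 'X'
      leaf 'V' → 'V'
    → '((G,N,U),W,X,V)'
  → '(S,((G,N,U),W,X,V))'
→ '(H,(S,((G,N,U),W,X,V)))'
Final: (H,(S,((G,N,U),W,X,V)));

Answer: (H,(S,((G,N,U),W,X,V)));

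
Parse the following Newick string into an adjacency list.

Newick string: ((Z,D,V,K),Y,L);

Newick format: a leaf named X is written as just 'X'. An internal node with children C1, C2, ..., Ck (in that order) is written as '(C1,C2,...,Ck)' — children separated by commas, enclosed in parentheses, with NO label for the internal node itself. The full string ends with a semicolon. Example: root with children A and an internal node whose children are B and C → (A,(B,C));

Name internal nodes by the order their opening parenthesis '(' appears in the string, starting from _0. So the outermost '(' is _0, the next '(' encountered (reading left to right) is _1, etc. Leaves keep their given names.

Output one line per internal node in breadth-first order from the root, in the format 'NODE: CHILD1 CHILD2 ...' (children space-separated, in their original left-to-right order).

Input: ((Z,D,V,K),Y,L);
Scanning left-to-right, naming '(' by encounter order:
  pos 0: '(' -> open internal node _0 (depth 1)
  pos 1: '(' -> open internal node _1 (depth 2)
  pos 9: ')' -> close internal node _1 (now at depth 1)
  pos 14: ')' -> close internal node _0 (now at depth 0)
Total internal nodes: 2
BFS adjacency from root:
  _0: _1 Y L
  _1: Z D V K

Answer: _0: _1 Y L
_1: Z D V K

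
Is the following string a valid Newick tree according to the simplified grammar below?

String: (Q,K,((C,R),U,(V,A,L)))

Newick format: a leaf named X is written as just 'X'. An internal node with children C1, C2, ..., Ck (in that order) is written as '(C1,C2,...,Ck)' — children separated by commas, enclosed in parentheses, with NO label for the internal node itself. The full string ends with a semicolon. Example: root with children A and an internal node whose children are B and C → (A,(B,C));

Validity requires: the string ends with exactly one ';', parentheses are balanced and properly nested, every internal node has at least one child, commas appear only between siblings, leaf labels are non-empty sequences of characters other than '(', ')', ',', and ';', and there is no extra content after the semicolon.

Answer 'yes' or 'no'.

Input: (Q,K,((C,R),U,(V,A,L)))
Paren balance: 4 '(' vs 4 ')' OK
Ends with single ';': False
Full parse: FAILS (must end with ;)
Valid: False

Answer: no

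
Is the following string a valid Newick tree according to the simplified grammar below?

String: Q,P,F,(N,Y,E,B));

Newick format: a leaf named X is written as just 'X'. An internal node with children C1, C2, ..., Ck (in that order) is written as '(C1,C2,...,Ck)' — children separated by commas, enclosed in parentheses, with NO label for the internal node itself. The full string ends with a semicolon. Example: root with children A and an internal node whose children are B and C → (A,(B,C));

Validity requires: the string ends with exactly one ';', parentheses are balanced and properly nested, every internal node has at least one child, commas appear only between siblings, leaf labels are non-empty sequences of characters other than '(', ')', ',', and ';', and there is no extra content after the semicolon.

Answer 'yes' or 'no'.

Input: Q,P,F,(N,Y,E,B));
Paren balance: 1 '(' vs 2 ')' MISMATCH
Ends with single ';': True
Full parse: FAILS (extra content after tree at pos 1)
Valid: False

Answer: no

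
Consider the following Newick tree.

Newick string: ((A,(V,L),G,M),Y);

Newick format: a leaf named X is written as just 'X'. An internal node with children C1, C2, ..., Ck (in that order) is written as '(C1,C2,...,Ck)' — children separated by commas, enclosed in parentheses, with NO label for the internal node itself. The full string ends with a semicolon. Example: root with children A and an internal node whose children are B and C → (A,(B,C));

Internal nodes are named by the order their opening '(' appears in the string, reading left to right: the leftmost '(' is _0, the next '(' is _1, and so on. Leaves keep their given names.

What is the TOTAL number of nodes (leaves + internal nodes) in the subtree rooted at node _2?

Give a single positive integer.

Newick: ((A,(V,L),G,M),Y);
Locate _2: it is the '(' at position 4 (the 3rd '(' reading left to right).
Query: subtree rooted at _2
_2: subtree_size = 1 + 2
  V: subtree_size = 1 + 0
  L: subtree_size = 1 + 0
Total subtree size of _2: 3

Answer: 3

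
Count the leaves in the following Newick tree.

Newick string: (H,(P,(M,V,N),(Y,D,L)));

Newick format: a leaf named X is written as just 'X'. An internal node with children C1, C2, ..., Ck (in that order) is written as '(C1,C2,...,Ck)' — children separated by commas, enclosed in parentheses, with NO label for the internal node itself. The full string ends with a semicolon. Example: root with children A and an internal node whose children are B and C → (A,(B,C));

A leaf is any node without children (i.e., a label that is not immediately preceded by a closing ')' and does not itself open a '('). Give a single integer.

Answer: 8

Derivation:
Newick: (H,(P,(M,V,N),(Y,D,L)));
Scan left-to-right; a leaf is any maximal label run not followed by '(':
  pos 1: leaf 'H' → count = 1
  pos 4: leaf 'P' → count = 2
  pos 7: leaf 'M' → count = 3
  pos 9: leaf 'V' → count = 4
  pos 11: leaf 'N' → count = 5
  pos 15: leaf 'Y' → count = 6
  pos 17: leaf 'D' → count = 7
  pos 19: leaf 'L' → count = 8
Total leaves: 8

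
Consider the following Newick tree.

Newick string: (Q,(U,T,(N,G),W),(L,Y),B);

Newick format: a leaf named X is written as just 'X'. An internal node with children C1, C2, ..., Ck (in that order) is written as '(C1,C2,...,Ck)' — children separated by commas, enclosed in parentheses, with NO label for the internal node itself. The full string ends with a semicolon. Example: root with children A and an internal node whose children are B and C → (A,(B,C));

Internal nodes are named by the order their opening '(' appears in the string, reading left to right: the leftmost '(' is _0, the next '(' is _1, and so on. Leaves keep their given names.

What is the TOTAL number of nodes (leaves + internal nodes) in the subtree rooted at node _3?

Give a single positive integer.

Answer: 3

Derivation:
Newick: (Q,(U,T,(N,G),W),(L,Y),B);
Locate _3: it is the '(' at position 17 (the 4th '(' reading left to right).
Query: subtree rooted at _3
_3: subtree_size = 1 + 2
  L: subtree_size = 1 + 0
  Y: subtree_size = 1 + 0
Total subtree size of _3: 3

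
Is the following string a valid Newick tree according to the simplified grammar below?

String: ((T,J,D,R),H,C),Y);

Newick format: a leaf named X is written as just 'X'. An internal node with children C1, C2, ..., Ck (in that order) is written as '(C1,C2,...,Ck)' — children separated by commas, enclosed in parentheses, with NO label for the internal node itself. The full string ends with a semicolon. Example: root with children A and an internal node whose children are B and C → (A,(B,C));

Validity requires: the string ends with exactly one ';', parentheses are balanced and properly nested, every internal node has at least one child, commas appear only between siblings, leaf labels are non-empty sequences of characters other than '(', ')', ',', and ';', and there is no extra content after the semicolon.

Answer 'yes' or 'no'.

Input: ((T,J,D,R),H,C),Y);
Paren balance: 2 '(' vs 3 ')' MISMATCH
Ends with single ';': True
Full parse: FAILS (extra content after tree at pos 15)
Valid: False

Answer: no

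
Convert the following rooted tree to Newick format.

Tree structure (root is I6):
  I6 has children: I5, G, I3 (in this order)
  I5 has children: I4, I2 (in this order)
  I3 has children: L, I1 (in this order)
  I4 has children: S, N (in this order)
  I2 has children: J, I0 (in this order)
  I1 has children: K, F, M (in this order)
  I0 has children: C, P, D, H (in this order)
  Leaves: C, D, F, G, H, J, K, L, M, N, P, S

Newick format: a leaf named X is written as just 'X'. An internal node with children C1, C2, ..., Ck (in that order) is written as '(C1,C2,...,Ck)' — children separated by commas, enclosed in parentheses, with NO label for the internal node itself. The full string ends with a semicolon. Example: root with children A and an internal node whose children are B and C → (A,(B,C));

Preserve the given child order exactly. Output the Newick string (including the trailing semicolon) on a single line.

internal I6 with children ['I5', 'G', 'I3']
  internal I5 with children ['I4', 'I2']
    internal I4 with children ['S', 'N']
      leaf 'S' → 'S'
      leaf 'N' → 'N'
    → '(S,N)'
    internal I2 with children ['J', 'I0']
      leaf 'J' → 'J'
      internal I0 with children ['C', 'P', 'D', 'H']
        leaf 'C' → 'C'
        leaf 'P' → 'P'
        leaf 'D' → 'D'
        leaf 'H' → 'H'
      → '(C,P,D,H)'
    → '(J,(C,P,D,H))'
  → '((S,N),(J,(C,P,D,H)))'
  leaf 'G' → 'G'
  internal I3 with children ['L', 'I1']
    leaf 'L' → 'L'
    internal I1 with children ['K', 'F', 'M']
      leaf 'K' → 'K'
      leaf 'F' → 'F'
      leaf 'M' → 'M'
    → '(K,F,M)'
  → '(L,(K,F,M))'
→ '(((S,N),(J,(C,P,D,H))),G,(L,(K,F,M)))'
Final: (((S,N),(J,(C,P,D,H))),G,(L,(K,F,M)));

Answer: (((S,N),(J,(C,P,D,H))),G,(L,(K,F,M)));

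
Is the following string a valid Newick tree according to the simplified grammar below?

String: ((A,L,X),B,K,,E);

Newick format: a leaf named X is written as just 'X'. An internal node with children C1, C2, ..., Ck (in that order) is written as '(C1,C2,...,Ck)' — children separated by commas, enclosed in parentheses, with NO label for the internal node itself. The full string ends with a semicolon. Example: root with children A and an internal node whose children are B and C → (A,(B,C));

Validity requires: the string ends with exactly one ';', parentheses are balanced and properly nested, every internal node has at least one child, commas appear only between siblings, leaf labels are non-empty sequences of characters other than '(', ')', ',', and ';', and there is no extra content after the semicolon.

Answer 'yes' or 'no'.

Answer: no

Derivation:
Input: ((A,L,X),B,K,,E);
Paren balance: 2 '(' vs 2 ')' OK
Ends with single ';': True
Full parse: FAILS (empty leaf label at pos 13)
Valid: False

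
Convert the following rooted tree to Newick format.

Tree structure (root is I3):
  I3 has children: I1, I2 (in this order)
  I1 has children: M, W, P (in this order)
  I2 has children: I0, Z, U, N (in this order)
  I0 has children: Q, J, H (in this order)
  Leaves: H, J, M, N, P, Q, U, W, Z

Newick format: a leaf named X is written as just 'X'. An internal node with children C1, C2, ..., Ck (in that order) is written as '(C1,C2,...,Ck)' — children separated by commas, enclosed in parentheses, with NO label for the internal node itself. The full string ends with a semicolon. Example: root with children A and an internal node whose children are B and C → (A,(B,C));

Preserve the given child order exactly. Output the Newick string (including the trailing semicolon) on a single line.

Answer: ((M,W,P),((Q,J,H),Z,U,N));

Derivation:
internal I3 with children ['I1', 'I2']
  internal I1 with children ['M', 'W', 'P']
    leaf 'M' → 'M'
    leaf 'W' → 'W'
    leaf 'P' → 'P'
  → '(M,W,P)'
  internal I2 with children ['I0', 'Z', 'U', 'N']
    internal I0 with children ['Q', 'J', 'H']
      leaf 'Q' → 'Q'
      leaf 'J' → 'J'
      leaf 'H' → 'H'
    → '(Q,J,H)'
    leaf 'Z' → 'Z'
    leaf 'U' → 'U'
    leaf 'N' → 'N'
  → '((Q,J,H),Z,U,N)'
→ '((M,W,P),((Q,J,H),Z,U,N))'
Final: ((M,W,P),((Q,J,H),Z,U,N));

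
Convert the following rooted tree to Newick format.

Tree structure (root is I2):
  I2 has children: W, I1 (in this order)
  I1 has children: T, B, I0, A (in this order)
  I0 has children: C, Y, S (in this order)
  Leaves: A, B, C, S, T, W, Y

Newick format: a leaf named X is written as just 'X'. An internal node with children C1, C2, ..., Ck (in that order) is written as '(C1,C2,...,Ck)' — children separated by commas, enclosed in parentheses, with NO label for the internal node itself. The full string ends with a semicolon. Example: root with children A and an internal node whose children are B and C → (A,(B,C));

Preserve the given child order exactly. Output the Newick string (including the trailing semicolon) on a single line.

internal I2 with children ['W', 'I1']
  leaf 'W' → 'W'
  internal I1 with children ['T', 'B', 'I0', 'A']
    leaf 'T' → 'T'
    leaf 'B' → 'B'
    internal I0 with children ['C', 'Y', 'S']
      leaf 'C' → 'C'
      leaf 'Y' → 'Y'
      leaf 'S' → 'S'
    → '(C,Y,S)'
    leaf 'A' → 'A'
  → '(T,B,(C,Y,S),A)'
→ '(W,(T,B,(C,Y,S),A))'
Final: (W,(T,B,(C,Y,S),A));

Answer: (W,(T,B,(C,Y,S),A));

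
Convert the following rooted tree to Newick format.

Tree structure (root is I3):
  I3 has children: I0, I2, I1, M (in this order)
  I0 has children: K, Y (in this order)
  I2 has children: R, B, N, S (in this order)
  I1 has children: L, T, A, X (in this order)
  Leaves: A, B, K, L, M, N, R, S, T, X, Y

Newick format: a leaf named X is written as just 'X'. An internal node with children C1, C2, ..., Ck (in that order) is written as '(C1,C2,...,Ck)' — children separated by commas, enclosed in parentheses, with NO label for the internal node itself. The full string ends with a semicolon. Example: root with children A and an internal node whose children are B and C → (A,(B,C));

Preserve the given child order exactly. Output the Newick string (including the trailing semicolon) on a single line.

Answer: ((K,Y),(R,B,N,S),(L,T,A,X),M);

Derivation:
internal I3 with children ['I0', 'I2', 'I1', 'M']
  internal I0 with children ['K', 'Y']
    leaf 'K' → 'K'
    leaf 'Y' → 'Y'
  → '(K,Y)'
  internal I2 with children ['R', 'B', 'N', 'S']
    leaf 'R' → 'R'
    leaf 'B' → 'B'
    leaf 'N' → 'N'
    leaf 'S' → 'S'
  → '(R,B,N,S)'
  internal I1 with children ['L', 'T', 'A', 'X']
    leaf 'L' → 'L'
    leaf 'T' → 'T'
    leaf 'A' → 'A'
    leaf 'X' → 'X'
  → '(L,T,A,X)'
  leaf 'M' → 'M'
→ '((K,Y),(R,B,N,S),(L,T,A,X),M)'
Final: ((K,Y),(R,B,N,S),(L,T,A,X),M);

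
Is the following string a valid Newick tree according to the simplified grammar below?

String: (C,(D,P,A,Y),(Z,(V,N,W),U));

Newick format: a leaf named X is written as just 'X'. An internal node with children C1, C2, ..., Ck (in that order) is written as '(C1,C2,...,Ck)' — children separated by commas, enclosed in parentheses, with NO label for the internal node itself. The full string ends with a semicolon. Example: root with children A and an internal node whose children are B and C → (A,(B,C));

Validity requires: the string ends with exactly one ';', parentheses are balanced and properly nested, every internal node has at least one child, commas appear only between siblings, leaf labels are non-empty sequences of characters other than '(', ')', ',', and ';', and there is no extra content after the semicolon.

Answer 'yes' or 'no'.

Input: (C,(D,P,A,Y),(Z,(V,N,W),U));
Paren balance: 4 '(' vs 4 ')' OK
Ends with single ';': True
Full parse: OK
Valid: True

Answer: yes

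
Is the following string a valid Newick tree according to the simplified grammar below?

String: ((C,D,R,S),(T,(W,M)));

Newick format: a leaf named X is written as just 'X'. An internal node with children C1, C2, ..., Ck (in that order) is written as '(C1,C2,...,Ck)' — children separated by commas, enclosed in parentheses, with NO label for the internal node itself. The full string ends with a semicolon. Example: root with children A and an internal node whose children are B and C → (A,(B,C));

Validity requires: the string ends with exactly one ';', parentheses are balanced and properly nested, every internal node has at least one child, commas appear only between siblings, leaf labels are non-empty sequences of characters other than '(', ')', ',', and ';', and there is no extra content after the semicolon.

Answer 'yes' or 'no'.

Answer: yes

Derivation:
Input: ((C,D,R,S),(T,(W,M)));
Paren balance: 4 '(' vs 4 ')' OK
Ends with single ';': True
Full parse: OK
Valid: True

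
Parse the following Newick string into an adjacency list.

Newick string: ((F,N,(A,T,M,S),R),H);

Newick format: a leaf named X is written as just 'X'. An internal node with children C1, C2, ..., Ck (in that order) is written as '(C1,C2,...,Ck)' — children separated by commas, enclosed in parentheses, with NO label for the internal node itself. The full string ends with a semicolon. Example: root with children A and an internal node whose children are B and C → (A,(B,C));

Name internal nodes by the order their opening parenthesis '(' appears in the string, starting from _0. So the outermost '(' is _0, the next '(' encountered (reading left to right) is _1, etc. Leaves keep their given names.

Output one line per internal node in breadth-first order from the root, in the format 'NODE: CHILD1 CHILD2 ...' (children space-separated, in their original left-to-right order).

Input: ((F,N,(A,T,M,S),R),H);
Scanning left-to-right, naming '(' by encounter order:
  pos 0: '(' -> open internal node _0 (depth 1)
  pos 1: '(' -> open internal node _1 (depth 2)
  pos 6: '(' -> open internal node _2 (depth 3)
  pos 14: ')' -> close internal node _2 (now at depth 2)
  pos 17: ')' -> close internal node _1 (now at depth 1)
  pos 20: ')' -> close internal node _0 (now at depth 0)
Total internal nodes: 3
BFS adjacency from root:
  _0: _1 H
  _1: F N _2 R
  _2: A T M S

Answer: _0: _1 H
_1: F N _2 R
_2: A T M S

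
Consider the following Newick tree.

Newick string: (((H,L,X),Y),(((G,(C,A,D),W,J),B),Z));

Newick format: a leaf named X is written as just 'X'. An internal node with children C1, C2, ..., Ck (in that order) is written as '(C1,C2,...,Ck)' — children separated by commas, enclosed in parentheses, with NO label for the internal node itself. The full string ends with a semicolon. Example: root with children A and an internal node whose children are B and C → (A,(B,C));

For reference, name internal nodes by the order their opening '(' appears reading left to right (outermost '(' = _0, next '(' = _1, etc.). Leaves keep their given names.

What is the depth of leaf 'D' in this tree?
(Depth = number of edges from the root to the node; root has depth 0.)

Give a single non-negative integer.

Answer: 5

Derivation:
Newick: (((H,L,X),Y),(((G,(C,A,D),W,J),B),Z));
Naming internals by '(' encounter order: outermost '(' = _0, next = _1, ...
Query node: D
Path from root: _0 -> _3 -> _4 -> _5 -> _6 -> D
Depth of D: 5 (number of edges from root)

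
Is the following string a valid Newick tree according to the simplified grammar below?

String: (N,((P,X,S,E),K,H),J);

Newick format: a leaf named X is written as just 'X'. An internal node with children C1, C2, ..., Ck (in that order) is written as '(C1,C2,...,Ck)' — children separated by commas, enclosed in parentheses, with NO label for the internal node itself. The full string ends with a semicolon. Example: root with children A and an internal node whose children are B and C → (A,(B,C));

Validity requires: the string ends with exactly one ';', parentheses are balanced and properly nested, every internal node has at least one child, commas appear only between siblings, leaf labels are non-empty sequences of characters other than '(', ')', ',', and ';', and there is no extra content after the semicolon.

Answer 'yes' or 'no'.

Answer: yes

Derivation:
Input: (N,((P,X,S,E),K,H),J);
Paren balance: 3 '(' vs 3 ')' OK
Ends with single ';': True
Full parse: OK
Valid: True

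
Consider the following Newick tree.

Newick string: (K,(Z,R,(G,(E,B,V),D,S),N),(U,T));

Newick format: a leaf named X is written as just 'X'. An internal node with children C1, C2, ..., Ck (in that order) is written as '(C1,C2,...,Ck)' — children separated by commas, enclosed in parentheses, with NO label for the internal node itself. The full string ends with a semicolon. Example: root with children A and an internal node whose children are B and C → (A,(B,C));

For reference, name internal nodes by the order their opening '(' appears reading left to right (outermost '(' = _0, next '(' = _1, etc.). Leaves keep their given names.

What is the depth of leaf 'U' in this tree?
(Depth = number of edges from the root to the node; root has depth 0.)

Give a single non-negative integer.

Answer: 2

Derivation:
Newick: (K,(Z,R,(G,(E,B,V),D,S),N),(U,T));
Naming internals by '(' encounter order: outermost '(' = _0, next = _1, ...
Query node: U
Path from root: _0 -> _4 -> U
Depth of U: 2 (number of edges from root)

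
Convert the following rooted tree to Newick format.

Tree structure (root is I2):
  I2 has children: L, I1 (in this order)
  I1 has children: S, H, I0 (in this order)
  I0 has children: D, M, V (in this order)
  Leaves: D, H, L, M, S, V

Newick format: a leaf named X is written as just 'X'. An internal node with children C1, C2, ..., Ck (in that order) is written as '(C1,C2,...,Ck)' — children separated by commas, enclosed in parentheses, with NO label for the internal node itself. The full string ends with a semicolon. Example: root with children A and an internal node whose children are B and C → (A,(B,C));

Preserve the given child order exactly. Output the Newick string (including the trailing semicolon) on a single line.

Answer: (L,(S,H,(D,M,V)));

Derivation:
internal I2 with children ['L', 'I1']
  leaf 'L' → 'L'
  internal I1 with children ['S', 'H', 'I0']
    leaf 'S' → 'S'
    leaf 'H' → 'H'
    internal I0 with children ['D', 'M', 'V']
      leaf 'D' → 'D'
      leaf 'M' → 'M'
      leaf 'V' → 'V'
    → '(D,M,V)'
  → '(S,H,(D,M,V))'
→ '(L,(S,H,(D,M,V)))'
Final: (L,(S,H,(D,M,V)));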